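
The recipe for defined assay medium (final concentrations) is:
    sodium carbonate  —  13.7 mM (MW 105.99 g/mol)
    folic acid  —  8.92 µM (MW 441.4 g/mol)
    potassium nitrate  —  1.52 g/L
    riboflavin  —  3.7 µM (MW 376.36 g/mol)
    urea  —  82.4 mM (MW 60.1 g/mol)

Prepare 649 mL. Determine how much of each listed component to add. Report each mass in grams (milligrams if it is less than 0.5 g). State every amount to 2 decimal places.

Target volume = 649 mL = 0.649 L.
sodium carbonate: 13.7 mmol/L × 105.99 g/mol × 0.649 L ÷ 1000 = 0.94 g
folic acid: 8.92 µmol/L × 441.4 g/mol × 0.649 L ÷ 1000 = 2.56 mg
potassium nitrate: 1.52 g/L × 0.649 L = 0.99 g
riboflavin: 3.7 µmol/L × 376.36 g/mol × 0.649 L ÷ 1000 = 0.90 mg
urea: 82.4 mmol/L × 60.1 g/mol × 0.649 L ÷ 1000 = 3.21 g

sodium carbonate 0.94 g; folic acid 2.56 mg; potassium nitrate 0.99 g; riboflavin 0.90 mg; urea 3.21 g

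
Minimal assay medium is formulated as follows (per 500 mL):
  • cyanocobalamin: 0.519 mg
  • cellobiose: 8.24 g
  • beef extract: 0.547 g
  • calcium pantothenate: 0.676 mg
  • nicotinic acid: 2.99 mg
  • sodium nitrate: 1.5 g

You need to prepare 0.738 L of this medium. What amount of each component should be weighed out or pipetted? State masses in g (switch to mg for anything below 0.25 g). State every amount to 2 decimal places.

cyanocobalamin 0.77 mg; cellobiose 12.16 g; beef extract 0.81 g; calcium pantothenate 1.00 mg; nicotinic acid 4.41 mg; sodium nitrate 2.21 g

Ratio of target to recipe volume: 738 / 500 = 1.476.
cyanocobalamin: 0.519 mg × (738 mL / 500 mL) = 0.77 mg
cellobiose: 8.24 g × (738 mL / 500 mL) = 12.16 g
beef extract: 0.547 g × (738 mL / 500 mL) = 0.81 g
calcium pantothenate: 0.676 mg × (738 mL / 500 mL) = 1.00 mg
nicotinic acid: 2.99 mg × (738 mL / 500 mL) = 4.41 mg
sodium nitrate: 1.5 g × (738 mL / 500 mL) = 2.21 g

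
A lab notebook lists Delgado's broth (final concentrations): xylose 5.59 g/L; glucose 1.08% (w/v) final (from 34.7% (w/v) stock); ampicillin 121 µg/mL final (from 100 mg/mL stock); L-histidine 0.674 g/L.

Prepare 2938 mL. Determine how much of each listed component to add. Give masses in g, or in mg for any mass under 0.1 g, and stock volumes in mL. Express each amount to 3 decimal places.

xylose 16.423 g; glucose 91.442 mL; ampicillin 3.555 mL; L-histidine 1.980 g

Scale factor relative to 1 L: 2.938.
xylose: 5.59 g/L × 2.938 L = 16.423 g
glucose: C1V1 = C2V2 → 1.08% ÷ 34.7% × 2938 mL = 91.442 mL
ampicillin: C1V1 = C2V2 → 121 µg/mL × 2938 mL ÷ 100000 µg/mL = 3.555 mL
L-histidine: 0.674 g/L × 2.938 L = 1.980 g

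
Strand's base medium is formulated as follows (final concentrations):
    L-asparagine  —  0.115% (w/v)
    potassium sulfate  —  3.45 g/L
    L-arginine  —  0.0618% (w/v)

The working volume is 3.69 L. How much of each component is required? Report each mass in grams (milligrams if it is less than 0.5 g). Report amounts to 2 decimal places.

Working volume: 3.69 L.
L-asparagine: 0.115% w/v = 1.15 g/L → 1.15 × 3.69 L = 4.24 g
potassium sulfate: 3.45 g/L × 3.69 L = 12.73 g
L-arginine: 0.0618% w/v = 0.618 g/L → 0.618 × 3.69 L = 2.28 g

L-asparagine 4.24 g; potassium sulfate 12.73 g; L-arginine 2.28 g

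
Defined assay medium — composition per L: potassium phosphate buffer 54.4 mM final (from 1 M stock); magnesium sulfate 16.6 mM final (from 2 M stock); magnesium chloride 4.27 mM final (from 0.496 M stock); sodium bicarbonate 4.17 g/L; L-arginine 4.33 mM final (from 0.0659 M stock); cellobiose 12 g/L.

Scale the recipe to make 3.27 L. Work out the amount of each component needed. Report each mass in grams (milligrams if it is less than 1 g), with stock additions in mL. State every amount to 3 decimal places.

Scale factor relative to 1 L: 3.27.
potassium phosphate buffer: C1V1 = C2V2 → 54.4 mM × 3270 mL ÷ 1000 mM = 177.888 mL
magnesium sulfate: dilute stock: 16.6 mM × 3270 mL ÷ 2000 mM = 27.141 mL
magnesium chloride: dilute stock: 4.27 mM × 3270 mL ÷ 496 mM = 28.151 mL
sodium bicarbonate: 4.17 g/L × 3.27 L = 13.636 g
L-arginine: V = C2·V2/C1 = 4.33 mM × 3270 mL ÷ 65.9 mM = 214.857 mL
cellobiose: 12 g/L × 3.27 L = 39.240 g

potassium phosphate buffer 177.888 mL; magnesium sulfate 27.141 mL; magnesium chloride 28.151 mL; sodium bicarbonate 13.636 g; L-arginine 214.857 mL; cellobiose 39.240 g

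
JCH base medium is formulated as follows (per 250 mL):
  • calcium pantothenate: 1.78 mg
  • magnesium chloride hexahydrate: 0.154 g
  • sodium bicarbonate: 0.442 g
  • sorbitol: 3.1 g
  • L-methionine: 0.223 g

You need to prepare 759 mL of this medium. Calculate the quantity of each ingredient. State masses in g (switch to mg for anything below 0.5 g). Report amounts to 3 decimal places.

Scale factor = 759 mL / 250 mL = 3.036.
calcium pantothenate: 1.78 mg × (759 mL / 250 mL) = 5.404 mg
magnesium chloride hexahydrate: 0.154 g × (759 mL / 250 mL) = 0.467544 g = 467.544 mg
sodium bicarbonate: 0.442 g × (759 mL / 250 mL) = 1.342 g
sorbitol: 3.1 g × (759 mL / 250 mL) = 9.412 g
L-methionine: 0.223 g × (759 mL / 250 mL) = 0.677 g

calcium pantothenate 5.404 mg; magnesium chloride hexahydrate 467.544 mg; sodium bicarbonate 1.342 g; sorbitol 9.412 g; L-methionine 0.677 g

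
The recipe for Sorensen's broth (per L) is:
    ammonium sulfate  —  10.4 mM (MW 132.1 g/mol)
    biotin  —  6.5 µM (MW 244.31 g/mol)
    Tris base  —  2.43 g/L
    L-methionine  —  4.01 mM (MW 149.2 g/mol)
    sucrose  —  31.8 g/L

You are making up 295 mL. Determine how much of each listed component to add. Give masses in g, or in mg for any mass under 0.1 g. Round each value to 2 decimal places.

Target volume = 295 mL = 0.295 L.
ammonium sulfate: 10.4 mmol/L × 132.1 g/mol × 0.295 L ÷ 1000 = 0.41 g
biotin: 6.5 µmol/L × 244.31 g/mol × 0.295 L ÷ 1000 = 0.47 mg
Tris base: 2.43 g/L × 0.295 L = 0.72 g
L-methionine: 4.01 mmol/L × 149.2 g/mol × 0.295 L ÷ 1000 = 0.18 g
sucrose: 31.8 g/L × 0.295 L = 9.38 g

ammonium sulfate 0.41 g; biotin 0.47 mg; Tris base 0.72 g; L-methionine 0.18 g; sucrose 9.38 g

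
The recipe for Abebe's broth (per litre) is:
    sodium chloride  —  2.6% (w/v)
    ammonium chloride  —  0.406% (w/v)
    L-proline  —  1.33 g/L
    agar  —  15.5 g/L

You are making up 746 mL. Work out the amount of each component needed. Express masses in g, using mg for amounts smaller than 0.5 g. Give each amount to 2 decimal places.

sodium chloride 19.40 g; ammonium chloride 3.03 g; L-proline 0.99 g; agar 11.56 g

Target volume = 746 mL = 0.746 L.
sodium chloride: 2.6% w/v = 26 g/L → 26 × 0.746 L = 19.40 g
ammonium chloride: 0.406 g per 100 mL × 746 mL ÷ 100 = 3.03 g
L-proline: 1.33 g/L × 0.746 L = 0.99 g
agar: 15.5 g/L × 0.746 L = 11.56 g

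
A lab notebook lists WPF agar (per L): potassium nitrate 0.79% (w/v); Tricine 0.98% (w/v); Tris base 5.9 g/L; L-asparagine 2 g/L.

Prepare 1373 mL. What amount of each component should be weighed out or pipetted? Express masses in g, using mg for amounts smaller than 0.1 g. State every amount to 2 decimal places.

potassium nitrate 10.85 g; Tricine 13.46 g; Tris base 8.10 g; L-asparagine 2.75 g

Working volume: 1373 mL = 1.373 L.
potassium nitrate: 0.79% w/v = 7.9 g/L → 7.9 × 1.373 L = 10.85 g
Tricine: 0.98% w/v = 9.8 g/L → 9.8 × 1.373 L = 13.46 g
Tris base: 5.9 g/L × 1.373 L = 8.10 g
L-asparagine: 2 g/L × 1.373 L = 2.75 g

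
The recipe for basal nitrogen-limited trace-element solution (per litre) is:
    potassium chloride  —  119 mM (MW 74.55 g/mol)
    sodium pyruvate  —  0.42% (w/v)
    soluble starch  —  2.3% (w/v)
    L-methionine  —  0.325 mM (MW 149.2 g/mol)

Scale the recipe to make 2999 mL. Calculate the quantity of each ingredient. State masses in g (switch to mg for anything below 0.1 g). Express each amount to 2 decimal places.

Scale factor relative to 1 L: 2.999.
potassium chloride: 119 mmol/L × 74.55 g/mol × 2.999 L ÷ 1000 = 26.61 g
sodium pyruvate: 0.42% w/v = 4.2 g/L → 4.2 × 2.999 L = 12.60 g
soluble starch: 2.3% w/v = 23 g/L → 23 × 2.999 L = 68.98 g
L-methionine: 0.325 mmol/L × 149.2 g/mol × 2.999 L ÷ 1000 = 0.15 g

potassium chloride 26.61 g; sodium pyruvate 12.60 g; soluble starch 68.98 g; L-methionine 0.15 g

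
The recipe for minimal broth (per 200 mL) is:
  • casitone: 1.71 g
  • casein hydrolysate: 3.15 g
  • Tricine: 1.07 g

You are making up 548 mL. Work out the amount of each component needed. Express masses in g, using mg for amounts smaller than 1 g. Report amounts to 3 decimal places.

Ratio of target to recipe volume: 548 / 200 = 2.74.
casitone: 1.71 g × (548 mL / 200 mL) = 4.685 g
casein hydrolysate: 3.15 g × (548 mL / 200 mL) = 8.631 g
Tricine: 1.07 g × (548 mL / 200 mL) = 2.932 g

casitone 4.685 g; casein hydrolysate 8.631 g; Tricine 2.932 g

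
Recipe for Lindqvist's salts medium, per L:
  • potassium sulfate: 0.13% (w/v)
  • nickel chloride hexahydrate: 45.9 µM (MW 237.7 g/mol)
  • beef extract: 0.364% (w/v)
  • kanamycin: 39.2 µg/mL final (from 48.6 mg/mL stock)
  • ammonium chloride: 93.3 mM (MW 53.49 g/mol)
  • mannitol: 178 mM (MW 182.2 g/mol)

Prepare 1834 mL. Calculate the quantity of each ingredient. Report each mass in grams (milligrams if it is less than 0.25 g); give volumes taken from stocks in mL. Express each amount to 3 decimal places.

Scale factor relative to 1 L: 1.834.
potassium sulfate: 0.13 g per 100 mL × 1834 mL ÷ 100 = 2.384 g
nickel chloride hexahydrate: 45.9 µmol/L × 237.7 g/mol × 1.834 L ÷ 1000 = 20.010 mg
beef extract: 0.364% w/v = 3.64 g/L → 3.64 × 1.834 L = 6.676 g
kanamycin: V = C2·V2/C1 = 39.2 µg/mL × 1834 mL ÷ 48600 µg/mL = 1.479 mL
ammonium chloride: 93.3 mmol/L × 53.49 g/mol × 1.834 L ÷ 1000 = 9.153 g
mannitol: 178 mmol/L × 182.2 g/mol × 1.834 L ÷ 1000 = 59.480 g

potassium sulfate 2.384 g; nickel chloride hexahydrate 20.010 mg; beef extract 6.676 g; kanamycin 1.479 mL; ammonium chloride 9.153 g; mannitol 59.480 g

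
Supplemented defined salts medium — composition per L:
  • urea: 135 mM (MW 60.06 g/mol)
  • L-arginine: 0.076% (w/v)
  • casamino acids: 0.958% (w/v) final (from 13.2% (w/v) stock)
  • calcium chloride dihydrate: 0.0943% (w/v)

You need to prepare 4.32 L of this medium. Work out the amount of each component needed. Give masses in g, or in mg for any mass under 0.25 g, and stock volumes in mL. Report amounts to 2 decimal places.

urea 35.03 g; L-arginine 3.28 g; casamino acids 313.53 mL; calcium chloride dihydrate 4.07 g

Scale factor relative to 1 L: 4.32.
urea: 135 mmol/L × 60.06 g/mol × 4.32 L ÷ 1000 = 35.03 g
L-arginine: 0.076% w/v = 0.76 g/L → 0.76 × 4.32 L = 3.28 g
casamino acids: C1V1 = C2V2 → 0.958% ÷ 13.2% × 4320 mL = 313.53 mL
calcium chloride dihydrate: 0.0943 g per 100 mL × 4320 mL ÷ 100 = 4.07 g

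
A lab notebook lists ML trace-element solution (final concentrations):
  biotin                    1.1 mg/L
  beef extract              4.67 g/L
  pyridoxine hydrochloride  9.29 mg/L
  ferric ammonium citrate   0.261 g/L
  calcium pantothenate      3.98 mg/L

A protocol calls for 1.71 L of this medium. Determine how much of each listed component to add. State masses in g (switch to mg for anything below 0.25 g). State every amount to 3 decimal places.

biotin 1.881 mg; beef extract 7.986 g; pyridoxine hydrochloride 15.886 mg; ferric ammonium citrate 0.446 g; calcium pantothenate 6.806 mg

Working volume: 1.71 L.
biotin: 1.1 mg/L × 1.71 L = 1.881 mg
beef extract: 4.67 g/L × 1.71 L = 7.986 g
pyridoxine hydrochloride: 9.29 mg/L × 1.71 L = 15.886 mg
ferric ammonium citrate: 0.261 g/L × 1.71 L = 0.446 g
calcium pantothenate: 3.98 mg/L × 1.71 L = 6.806 mg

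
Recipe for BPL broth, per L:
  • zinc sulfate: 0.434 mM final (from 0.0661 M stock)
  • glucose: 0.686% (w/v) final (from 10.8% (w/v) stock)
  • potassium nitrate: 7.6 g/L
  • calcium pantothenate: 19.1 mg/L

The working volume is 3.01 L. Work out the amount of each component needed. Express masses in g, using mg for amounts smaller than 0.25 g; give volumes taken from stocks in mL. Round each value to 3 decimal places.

Scale factor relative to 1 L: 3.01.
zinc sulfate: V = C2·V2/C1 = 0.434 mM × 3010 mL ÷ 66.1 mM = 19.763 mL
glucose: V = C2·V2/C1 = 0.686% ÷ 10.8% × 3010 mL = 191.191 mL
potassium nitrate: 7.6 g/L × 3.01 L = 22.876 g
calcium pantothenate: 19.1 mg/L × 3.01 L = 57.491 mg

zinc sulfate 19.763 mL; glucose 191.191 mL; potassium nitrate 22.876 g; calcium pantothenate 57.491 mg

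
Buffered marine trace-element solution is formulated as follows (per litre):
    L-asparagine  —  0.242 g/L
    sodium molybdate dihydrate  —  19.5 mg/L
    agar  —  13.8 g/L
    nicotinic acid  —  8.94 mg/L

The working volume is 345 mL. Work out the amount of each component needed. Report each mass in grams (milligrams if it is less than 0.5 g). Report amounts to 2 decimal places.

L-asparagine 83.49 mg; sodium molybdate dihydrate 6.73 mg; agar 4.76 g; nicotinic acid 3.08 mg

Scale factor relative to 1 L: 0.345.
L-asparagine: 0.242 g/L × 0.345 L = 0.08349 g = 83.49 mg
sodium molybdate dihydrate: 19.5 mg/L × 0.345 L = 6.73 mg
agar: 13.8 g/L × 0.345 L = 4.76 g
nicotinic acid: 8.94 mg/L × 0.345 L = 3.08 mg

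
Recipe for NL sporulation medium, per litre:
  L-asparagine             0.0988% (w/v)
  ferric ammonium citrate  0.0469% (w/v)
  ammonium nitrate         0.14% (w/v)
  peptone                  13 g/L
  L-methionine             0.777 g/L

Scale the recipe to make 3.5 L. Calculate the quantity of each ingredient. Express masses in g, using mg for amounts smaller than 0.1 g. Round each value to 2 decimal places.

L-asparagine 3.46 g; ferric ammonium citrate 1.64 g; ammonium nitrate 4.90 g; peptone 45.50 g; L-methionine 2.72 g

Scale factor relative to 1 L: 3.5.
L-asparagine: 0.0988% w/v = 0.988 g/L → 0.988 × 3.5 L = 3.46 g
ferric ammonium citrate: 0.0469 g per 100 mL × 3500 mL ÷ 100 = 1.64 g
ammonium nitrate: 0.14 g per 100 mL × 3500 mL ÷ 100 = 4.90 g
peptone: 13 g/L × 3.5 L = 45.50 g
L-methionine: 0.777 g/L × 3.5 L = 2.72 g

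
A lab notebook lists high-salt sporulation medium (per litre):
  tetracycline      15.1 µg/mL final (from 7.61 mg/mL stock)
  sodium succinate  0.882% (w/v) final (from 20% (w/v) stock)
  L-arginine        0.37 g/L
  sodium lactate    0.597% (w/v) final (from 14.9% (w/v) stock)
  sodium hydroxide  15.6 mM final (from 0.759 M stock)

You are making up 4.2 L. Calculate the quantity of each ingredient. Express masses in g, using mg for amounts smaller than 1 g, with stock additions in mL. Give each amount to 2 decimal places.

tetracycline 8.33 mL; sodium succinate 185.22 mL; L-arginine 1.55 g; sodium lactate 168.28 mL; sodium hydroxide 86.32 mL

Working volume: 4.2 L.
tetracycline: dilute stock: 15.1 µg/mL × 4200 mL ÷ 7610 µg/mL = 8.33 mL
sodium succinate: V = C2·V2/C1 = 0.882% ÷ 20% × 4200 mL = 185.22 mL
L-arginine: 0.37 g/L × 4.2 L = 1.55 g
sodium lactate: dilute stock: 0.597% ÷ 14.9% × 4200 mL = 168.28 mL
sodium hydroxide: C1V1 = C2V2 → 15.6 mM × 4200 mL ÷ 759 mM = 86.32 mL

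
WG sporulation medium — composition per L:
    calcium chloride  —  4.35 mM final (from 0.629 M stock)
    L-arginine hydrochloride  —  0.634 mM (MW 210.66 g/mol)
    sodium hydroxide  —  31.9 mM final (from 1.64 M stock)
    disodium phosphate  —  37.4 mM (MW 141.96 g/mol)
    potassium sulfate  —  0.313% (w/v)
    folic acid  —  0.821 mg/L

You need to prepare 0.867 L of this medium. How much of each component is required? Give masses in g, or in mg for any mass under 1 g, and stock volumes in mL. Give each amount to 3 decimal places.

Working volume: 0.867 L.
calcium chloride: V = C2·V2/C1 = 4.35 mM × 867 mL ÷ 629 mM = 5.996 mL
L-arginine hydrochloride: 0.634 mmol/L × 210.66 mg/mmol × 0.867 L = 115.795 mg
sodium hydroxide: dilute stock: 31.9 mM × 867 mL ÷ 1640 mM = 16.864 mL
disodium phosphate: 37.4 mmol/L × 141.96 g/mol × 0.867 L ÷ 1000 = 4.603 g
potassium sulfate: 0.313% w/v = 3.13 g/L → 3.13 × 0.867 L = 2.714 g
folic acid: 0.821 mg/L × 0.867 L = 0.712 mg

calcium chloride 5.996 mL; L-arginine hydrochloride 115.795 mg; sodium hydroxide 16.864 mL; disodium phosphate 4.603 g; potassium sulfate 2.714 g; folic acid 0.712 mg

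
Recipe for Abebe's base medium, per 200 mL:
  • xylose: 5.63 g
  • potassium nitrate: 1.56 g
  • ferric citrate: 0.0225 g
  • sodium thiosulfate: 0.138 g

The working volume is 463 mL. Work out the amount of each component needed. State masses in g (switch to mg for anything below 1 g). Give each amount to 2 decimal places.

xylose 13.03 g; potassium nitrate 3.61 g; ferric citrate 52.09 mg; sodium thiosulfate 319.47 mg

Ratio of target to recipe volume: 463 / 200 = 2.315.
xylose: 5.63 g × (463 mL / 200 mL) = 13.03 g
potassium nitrate: 1.56 g × (463 mL / 200 mL) = 3.61 g
ferric citrate: 0.0225 g × (463 mL / 200 mL) = 0.0520875 g = 52.09 mg
sodium thiosulfate: 0.138 g × (463 mL / 200 mL) = 0.31947 g = 319.47 mg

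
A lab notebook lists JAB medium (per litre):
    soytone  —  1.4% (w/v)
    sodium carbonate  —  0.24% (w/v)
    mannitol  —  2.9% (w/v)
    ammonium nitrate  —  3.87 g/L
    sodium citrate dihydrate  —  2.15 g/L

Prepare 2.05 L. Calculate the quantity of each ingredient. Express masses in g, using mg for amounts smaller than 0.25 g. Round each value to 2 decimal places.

soytone 28.70 g; sodium carbonate 4.92 g; mannitol 59.45 g; ammonium nitrate 7.93 g; sodium citrate dihydrate 4.41 g

Working volume: 2.05 L.
soytone: 1.4% w/v = 14 g/L → 14 × 2.05 L = 28.70 g
sodium carbonate: 0.24% w/v = 2.4 g/L → 2.4 × 2.05 L = 4.92 g
mannitol: 2.9% w/v = 29 g/L → 29 × 2.05 L = 59.45 g
ammonium nitrate: 3.87 g/L × 2.05 L = 7.93 g
sodium citrate dihydrate: 2.15 g/L × 2.05 L = 4.41 g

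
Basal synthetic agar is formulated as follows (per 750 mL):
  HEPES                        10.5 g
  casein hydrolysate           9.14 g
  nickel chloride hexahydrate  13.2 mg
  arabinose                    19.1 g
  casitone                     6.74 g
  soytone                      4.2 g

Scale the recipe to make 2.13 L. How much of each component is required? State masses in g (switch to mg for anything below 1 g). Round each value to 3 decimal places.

HEPES 29.820 g; casein hydrolysate 25.958 g; nickel chloride hexahydrate 37.488 mg; arabinose 54.244 g; casitone 19.142 g; soytone 11.928 g

Scale factor = 2130 mL / 750 mL = 2.84.
HEPES: 10.5 g × (2130 mL / 750 mL) = 29.820 g
casein hydrolysate: 9.14 g × (2130 mL / 750 mL) = 25.958 g
nickel chloride hexahydrate: 13.2 mg × (2130 mL / 750 mL) = 37.488 mg
arabinose: 19.1 g × (2130 mL / 750 mL) = 54.244 g
casitone: 6.74 g × (2130 mL / 750 mL) = 19.142 g
soytone: 4.2 g × (2130 mL / 750 mL) = 11.928 g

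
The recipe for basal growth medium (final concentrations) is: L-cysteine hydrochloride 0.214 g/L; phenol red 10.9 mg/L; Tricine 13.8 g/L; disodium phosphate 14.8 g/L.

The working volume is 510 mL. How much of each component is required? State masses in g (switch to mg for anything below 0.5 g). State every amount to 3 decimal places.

Target volume = 510 mL = 0.51 L.
L-cysteine hydrochloride: 0.214 g/L × 0.51 L = 0.10914 g = 109.140 mg
phenol red: 10.9 mg/L × 0.51 L = 5.559 mg
Tricine: 13.8 g/L × 0.51 L = 7.038 g
disodium phosphate: 14.8 g/L × 0.51 L = 7.548 g

L-cysteine hydrochloride 109.140 mg; phenol red 5.559 mg; Tricine 7.038 g; disodium phosphate 7.548 g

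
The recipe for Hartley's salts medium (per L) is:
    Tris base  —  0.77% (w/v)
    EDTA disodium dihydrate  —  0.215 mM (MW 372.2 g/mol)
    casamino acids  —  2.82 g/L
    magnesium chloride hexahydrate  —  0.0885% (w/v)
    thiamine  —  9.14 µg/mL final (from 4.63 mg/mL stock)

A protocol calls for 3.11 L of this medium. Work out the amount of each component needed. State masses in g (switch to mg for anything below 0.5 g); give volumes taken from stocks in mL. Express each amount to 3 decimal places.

Tris base 23.947 g; EDTA disodium dihydrate 248.872 mg; casamino acids 8.770 g; magnesium chloride hexahydrate 2.752 g; thiamine 6.139 mL

Scale factor relative to 1 L: 3.11.
Tris base: 0.77 g per 100 mL × 3110 mL ÷ 100 = 23.947 g
EDTA disodium dihydrate: 0.215 mmol/L × 372.2 mg/mmol × 3.11 L = 248.872 mg
casamino acids: 2.82 g/L × 3.11 L = 8.770 g
magnesium chloride hexahydrate: 0.0885% w/v = 0.885 g/L → 0.885 × 3.11 L = 2.752 g
thiamine: V = C2·V2/C1 = 9.14 µg/mL × 3110 mL ÷ 4630 µg/mL = 6.139 mL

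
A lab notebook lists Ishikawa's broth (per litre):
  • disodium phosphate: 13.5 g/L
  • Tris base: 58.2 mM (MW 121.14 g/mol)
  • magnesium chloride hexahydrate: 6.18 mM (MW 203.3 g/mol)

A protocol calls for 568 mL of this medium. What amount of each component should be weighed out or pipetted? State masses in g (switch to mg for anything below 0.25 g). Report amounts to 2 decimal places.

Working volume: 568 mL = 0.568 L.
disodium phosphate: 13.5 g/L × 0.568 L = 7.67 g
Tris base: 58.2 mmol/L × 121.14 g/mol × 0.568 L ÷ 1000 = 4.00 g
magnesium chloride hexahydrate: 6.18 mmol/L × 203.3 g/mol × 0.568 L ÷ 1000 = 0.71 g

disodium phosphate 7.67 g; Tris base 4.00 g; magnesium chloride hexahydrate 0.71 g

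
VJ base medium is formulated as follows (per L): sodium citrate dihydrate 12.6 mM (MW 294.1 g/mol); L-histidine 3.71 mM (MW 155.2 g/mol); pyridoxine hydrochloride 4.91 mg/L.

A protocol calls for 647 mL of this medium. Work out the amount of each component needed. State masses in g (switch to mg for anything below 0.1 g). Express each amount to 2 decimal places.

sodium citrate dihydrate 2.40 g; L-histidine 0.37 g; pyridoxine hydrochloride 3.18 mg

Scale factor relative to 1 L: 0.647.
sodium citrate dihydrate: 12.6 mmol/L × 294.1 g/mol × 0.647 L ÷ 1000 = 2.40 g
L-histidine: 3.71 mmol/L × 155.2 g/mol × 0.647 L ÷ 1000 = 0.37 g
pyridoxine hydrochloride: 4.91 mg/L × 0.647 L = 3.18 mg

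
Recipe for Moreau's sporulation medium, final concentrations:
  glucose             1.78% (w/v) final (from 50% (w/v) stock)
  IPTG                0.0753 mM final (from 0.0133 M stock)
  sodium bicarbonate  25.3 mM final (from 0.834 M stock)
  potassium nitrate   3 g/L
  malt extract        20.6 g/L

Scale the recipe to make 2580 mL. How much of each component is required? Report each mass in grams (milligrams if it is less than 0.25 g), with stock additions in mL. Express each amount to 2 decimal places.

glucose 91.85 mL; IPTG 14.61 mL; sodium bicarbonate 78.27 mL; potassium nitrate 7.74 g; malt extract 53.15 g

Target volume = 2580 mL = 2.58 L.
glucose: V = C2·V2/C1 = 1.78% ÷ 50% × 2580 mL = 91.85 mL
IPTG: C1V1 = C2V2 → 0.0753 mM × 2580 mL ÷ 13.3 mM = 14.61 mL
sodium bicarbonate: V = C2·V2/C1 = 25.3 mM × 2580 mL ÷ 834 mM = 78.27 mL
potassium nitrate: 3 g/L × 2.58 L = 7.74 g
malt extract: 20.6 g/L × 2.58 L = 53.15 g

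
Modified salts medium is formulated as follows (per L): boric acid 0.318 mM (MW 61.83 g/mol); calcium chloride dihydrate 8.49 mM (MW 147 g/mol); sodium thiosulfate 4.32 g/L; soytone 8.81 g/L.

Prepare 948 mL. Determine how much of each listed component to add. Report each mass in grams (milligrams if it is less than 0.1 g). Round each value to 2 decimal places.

Target volume = 948 mL = 0.948 L.
boric acid: 0.318 mmol/L × 61.83 mg/mmol × 0.948 L = 18.64 mg
calcium chloride dihydrate: 8.49 mmol/L × 147 g/mol × 0.948 L ÷ 1000 = 1.18 g
sodium thiosulfate: 4.32 g/L × 0.948 L = 4.10 g
soytone: 8.81 g/L × 0.948 L = 8.35 g

boric acid 18.64 mg; calcium chloride dihydrate 1.18 g; sodium thiosulfate 4.10 g; soytone 8.35 g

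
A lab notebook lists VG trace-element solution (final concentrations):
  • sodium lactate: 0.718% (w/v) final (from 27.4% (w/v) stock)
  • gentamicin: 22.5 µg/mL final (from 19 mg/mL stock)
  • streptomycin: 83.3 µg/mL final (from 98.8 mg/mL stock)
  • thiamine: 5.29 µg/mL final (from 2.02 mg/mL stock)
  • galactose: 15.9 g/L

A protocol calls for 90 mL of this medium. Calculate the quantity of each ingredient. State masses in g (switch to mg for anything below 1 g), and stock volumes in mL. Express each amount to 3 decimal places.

sodium lactate 2.358 mL; gentamicin 0.107 mL; streptomycin 0.076 mL; thiamine 0.236 mL; galactose 1.431 g

Scale factor relative to 1 L: 0.09.
sodium lactate: C1V1 = C2V2 → 0.718% ÷ 27.4% × 90 mL = 2.358 mL
gentamicin: C1V1 = C2V2 → 22.5 µg/mL × 90 mL ÷ 19000 µg/mL = 0.107 mL
streptomycin: dilute stock: 83.3 µg/mL × 90 mL ÷ 98800 µg/mL = 0.076 mL
thiamine: V = C2·V2/C1 = 5.29 µg/mL × 90 mL ÷ 2020 µg/mL = 0.236 mL
galactose: 15.9 g/L × 0.09 L = 1.431 g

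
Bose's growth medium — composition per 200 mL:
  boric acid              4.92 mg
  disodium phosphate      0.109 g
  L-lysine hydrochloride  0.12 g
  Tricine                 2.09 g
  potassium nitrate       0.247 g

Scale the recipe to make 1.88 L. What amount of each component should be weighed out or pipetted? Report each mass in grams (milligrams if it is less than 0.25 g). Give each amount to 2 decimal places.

Scale factor = 1880 mL / 200 mL = 9.4.
boric acid: 4.92 mg × (1880 mL / 200 mL) = 46.25 mg
disodium phosphate: 0.109 g × (1880 mL / 200 mL) = 1.02 g
L-lysine hydrochloride: 0.12 g × (1880 mL / 200 mL) = 1.13 g
Tricine: 2.09 g × (1880 mL / 200 mL) = 19.65 g
potassium nitrate: 0.247 g × (1880 mL / 200 mL) = 2.32 g

boric acid 46.25 mg; disodium phosphate 1.02 g; L-lysine hydrochloride 1.13 g; Tricine 19.65 g; potassium nitrate 2.32 g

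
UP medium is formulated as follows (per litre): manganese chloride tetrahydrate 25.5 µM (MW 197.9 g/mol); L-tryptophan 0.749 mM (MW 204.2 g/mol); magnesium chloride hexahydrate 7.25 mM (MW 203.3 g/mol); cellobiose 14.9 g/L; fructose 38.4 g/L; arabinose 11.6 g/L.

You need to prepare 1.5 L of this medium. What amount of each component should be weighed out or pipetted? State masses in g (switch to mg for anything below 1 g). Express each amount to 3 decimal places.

manganese chloride tetrahydrate 7.570 mg; L-tryptophan 229.419 mg; magnesium chloride hexahydrate 2.211 g; cellobiose 22.350 g; fructose 57.600 g; arabinose 17.400 g

Working volume: 1.5 L.
manganese chloride tetrahydrate: 25.5 µmol/L × 197.9 g/mol × 1.5 L ÷ 1000 = 7.570 mg
L-tryptophan: 0.749 mmol/L × 204.2 mg/mmol × 1.5 L = 229.419 mg
magnesium chloride hexahydrate: 7.25 mmol/L × 203.3 g/mol × 1.5 L ÷ 1000 = 2.211 g
cellobiose: 14.9 g/L × 1.5 L = 22.350 g
fructose: 38.4 g/L × 1.5 L = 57.600 g
arabinose: 11.6 g/L × 1.5 L = 17.400 g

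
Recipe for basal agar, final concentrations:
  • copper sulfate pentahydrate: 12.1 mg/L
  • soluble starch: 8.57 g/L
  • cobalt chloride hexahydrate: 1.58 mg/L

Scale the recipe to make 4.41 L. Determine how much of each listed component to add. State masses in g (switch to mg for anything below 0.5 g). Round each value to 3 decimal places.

Working volume: 4.41 L.
copper sulfate pentahydrate: 12.1 mg/L × 4.41 L = 53.361 mg
soluble starch: 8.57 g/L × 4.41 L = 37.794 g
cobalt chloride hexahydrate: 1.58 mg/L × 4.41 L = 6.968 mg

copper sulfate pentahydrate 53.361 mg; soluble starch 37.794 g; cobalt chloride hexahydrate 6.968 mg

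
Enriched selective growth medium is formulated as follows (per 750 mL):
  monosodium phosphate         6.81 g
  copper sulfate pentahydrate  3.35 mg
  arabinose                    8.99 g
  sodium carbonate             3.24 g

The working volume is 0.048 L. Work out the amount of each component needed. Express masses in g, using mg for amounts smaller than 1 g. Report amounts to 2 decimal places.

monosodium phosphate 435.84 mg; copper sulfate pentahydrate 0.21 mg; arabinose 575.36 mg; sodium carbonate 207.36 mg

Ratio of target to recipe volume: 48 / 750 = 0.064.
monosodium phosphate: 6.81 g × (48 mL / 750 mL) = 0.43584 g = 435.84 mg
copper sulfate pentahydrate: 3.35 mg × (48 mL / 750 mL) = 0.21 mg
arabinose: 8.99 g × (48 mL / 750 mL) = 0.57536 g = 575.36 mg
sodium carbonate: 3.24 g × (48 mL / 750 mL) = 0.20736 g = 207.36 mg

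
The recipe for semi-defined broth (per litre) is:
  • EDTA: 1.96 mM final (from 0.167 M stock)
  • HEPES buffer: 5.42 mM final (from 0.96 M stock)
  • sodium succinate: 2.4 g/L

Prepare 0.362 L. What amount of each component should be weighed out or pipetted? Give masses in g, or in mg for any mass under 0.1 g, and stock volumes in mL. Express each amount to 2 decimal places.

Working volume: 0.362 L.
EDTA: C1V1 = C2V2 → 1.96 mM × 362 mL ÷ 167 mM = 4.25 mL
HEPES buffer: dilute stock: 5.42 mM × 362 mL ÷ 960 mM = 2.04 mL
sodium succinate: 2.4 g/L × 0.362 L = 0.87 g

EDTA 4.25 mL; HEPES buffer 2.04 mL; sodium succinate 0.87 g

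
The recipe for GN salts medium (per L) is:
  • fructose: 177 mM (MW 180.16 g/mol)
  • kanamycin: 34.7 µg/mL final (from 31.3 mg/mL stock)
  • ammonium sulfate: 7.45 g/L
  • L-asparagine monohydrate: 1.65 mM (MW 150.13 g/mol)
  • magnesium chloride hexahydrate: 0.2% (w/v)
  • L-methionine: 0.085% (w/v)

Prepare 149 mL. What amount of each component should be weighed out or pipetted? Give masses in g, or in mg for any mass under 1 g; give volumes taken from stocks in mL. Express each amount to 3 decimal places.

Scale factor relative to 1 L: 0.149.
fructose: 177 mmol/L × 180.16 g/mol × 0.149 L ÷ 1000 = 4.751 g
kanamycin: V = C2·V2/C1 = 34.7 µg/mL × 149 mL ÷ 31300 µg/mL = 0.165 mL
ammonium sulfate: 7.45 g/L × 0.149 L = 1.110 g
L-asparagine monohydrate: 1.65 mmol/L × 150.13 mg/mmol × 0.149 L = 36.909 mg
magnesium chloride hexahydrate: 0.2 g per 100 mL × 149 mL ÷ 100 = 0.298 g = 298.000 mg
L-methionine: 0.085% w/v = 0.85 g/L → 0.85 × 0.149 L = 0.12665 g = 126.650 mg

fructose 4.751 g; kanamycin 0.165 mL; ammonium sulfate 1.110 g; L-asparagine monohydrate 36.909 mg; magnesium chloride hexahydrate 298.000 mg; L-methionine 126.650 mg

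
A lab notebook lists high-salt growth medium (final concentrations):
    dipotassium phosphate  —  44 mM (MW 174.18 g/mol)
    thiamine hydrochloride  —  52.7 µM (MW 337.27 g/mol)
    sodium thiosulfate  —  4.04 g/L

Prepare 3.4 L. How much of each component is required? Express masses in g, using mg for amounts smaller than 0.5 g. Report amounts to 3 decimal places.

Scale factor relative to 1 L: 3.4.
dipotassium phosphate: 44 mmol/L × 174.18 g/mol × 3.4 L ÷ 1000 = 26.057 g
thiamine hydrochloride: 52.7 µmol/L × 337.27 g/mol × 3.4 L ÷ 1000 = 60.432 mg
sodium thiosulfate: 4.04 g/L × 3.4 L = 13.736 g

dipotassium phosphate 26.057 g; thiamine hydrochloride 60.432 mg; sodium thiosulfate 13.736 g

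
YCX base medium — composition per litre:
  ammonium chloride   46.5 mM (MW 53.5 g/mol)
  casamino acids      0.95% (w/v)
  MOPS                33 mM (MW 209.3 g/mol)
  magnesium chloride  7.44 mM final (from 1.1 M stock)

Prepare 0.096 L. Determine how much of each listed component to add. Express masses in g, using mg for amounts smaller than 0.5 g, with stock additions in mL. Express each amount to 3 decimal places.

ammonium chloride 238.824 mg; casamino acids 0.912 g; MOPS 0.663 g; magnesium chloride 0.649 mL

Scale factor relative to 1 L: 0.096.
ammonium chloride: 46.5 mmol/L × 53.5 mg/mmol × 0.096 L = 238.824 mg
casamino acids: 0.95 g per 100 mL × 96 mL ÷ 100 = 0.912 g
MOPS: 33 mmol/L × 209.3 g/mol × 0.096 L ÷ 1000 = 0.663 g
magnesium chloride: C1V1 = C2V2 → 7.44 mM × 96 mL ÷ 1100 mM = 0.649 mL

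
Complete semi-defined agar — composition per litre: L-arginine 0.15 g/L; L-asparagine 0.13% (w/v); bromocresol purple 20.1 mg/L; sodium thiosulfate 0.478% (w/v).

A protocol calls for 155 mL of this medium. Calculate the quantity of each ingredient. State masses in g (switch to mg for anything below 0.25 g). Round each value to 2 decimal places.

L-arginine 23.25 mg; L-asparagine 201.50 mg; bromocresol purple 3.12 mg; sodium thiosulfate 0.74 g

Scale factor relative to 1 L: 0.155.
L-arginine: 0.15 g/L × 0.155 L = 0.02325 g = 23.25 mg
L-asparagine: 0.13 g per 100 mL × 155 mL ÷ 100 = 0.2015 g = 201.50 mg
bromocresol purple: 20.1 mg/L × 0.155 L = 3.12 mg
sodium thiosulfate: 0.478 g per 100 mL × 155 mL ÷ 100 = 0.74 g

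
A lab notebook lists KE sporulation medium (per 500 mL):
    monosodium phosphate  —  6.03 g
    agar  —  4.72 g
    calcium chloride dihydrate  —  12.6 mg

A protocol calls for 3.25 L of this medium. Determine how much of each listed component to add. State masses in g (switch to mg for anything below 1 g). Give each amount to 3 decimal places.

Ratio of target to recipe volume: 3250 / 500 = 6.5.
monosodium phosphate: 6.03 g × (3250 mL / 500 mL) = 39.195 g
agar: 4.72 g × (3250 mL / 500 mL) = 30.680 g
calcium chloride dihydrate: 12.6 mg × (3250 mL / 500 mL) = 81.900 mg

monosodium phosphate 39.195 g; agar 30.680 g; calcium chloride dihydrate 81.900 mg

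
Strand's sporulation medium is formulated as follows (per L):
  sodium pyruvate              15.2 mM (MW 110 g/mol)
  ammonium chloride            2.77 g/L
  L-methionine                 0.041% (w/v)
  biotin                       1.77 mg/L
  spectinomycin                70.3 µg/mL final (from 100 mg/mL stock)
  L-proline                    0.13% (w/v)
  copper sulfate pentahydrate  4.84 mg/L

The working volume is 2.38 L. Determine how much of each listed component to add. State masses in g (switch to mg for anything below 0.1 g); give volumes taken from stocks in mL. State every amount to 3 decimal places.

sodium pyruvate 3.979 g; ammonium chloride 6.593 g; L-methionine 0.976 g; biotin 4.213 mg; spectinomycin 1.673 mL; L-proline 3.094 g; copper sulfate pentahydrate 11.519 mg

Working volume: 2.38 L.
sodium pyruvate: 15.2 mmol/L × 110 g/mol × 2.38 L ÷ 1000 = 3.979 g
ammonium chloride: 2.77 g/L × 2.38 L = 6.593 g
L-methionine: 0.041 g per 100 mL × 2380 mL ÷ 100 = 0.976 g
biotin: 1.77 mg/L × 2.38 L = 4.213 mg
spectinomycin: V = C2·V2/C1 = 70.3 µg/mL × 2380 mL ÷ 100000 µg/mL = 1.673 mL
L-proline: 0.13 g per 100 mL × 2380 mL ÷ 100 = 3.094 g
copper sulfate pentahydrate: 4.84 mg/L × 2.38 L = 11.519 mg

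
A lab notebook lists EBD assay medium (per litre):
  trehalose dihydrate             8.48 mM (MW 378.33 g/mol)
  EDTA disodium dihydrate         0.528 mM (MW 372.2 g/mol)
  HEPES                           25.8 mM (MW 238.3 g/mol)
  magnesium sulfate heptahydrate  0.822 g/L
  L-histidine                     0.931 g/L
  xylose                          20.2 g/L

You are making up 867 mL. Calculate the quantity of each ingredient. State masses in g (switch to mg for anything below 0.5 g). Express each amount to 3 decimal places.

Target volume = 867 mL = 0.867 L.
trehalose dihydrate: 8.48 mmol/L × 378.33 g/mol × 0.867 L ÷ 1000 = 2.782 g
EDTA disodium dihydrate: 0.528 mmol/L × 372.2 mg/mmol × 0.867 L = 170.384 mg
HEPES: 25.8 mmol/L × 238.3 g/mol × 0.867 L ÷ 1000 = 5.330 g
magnesium sulfate heptahydrate: 0.822 g/L × 0.867 L = 0.713 g
L-histidine: 0.931 g/L × 0.867 L = 0.807 g
xylose: 20.2 g/L × 0.867 L = 17.513 g

trehalose dihydrate 2.782 g; EDTA disodium dihydrate 170.384 mg; HEPES 5.330 g; magnesium sulfate heptahydrate 0.713 g; L-histidine 0.807 g; xylose 17.513 g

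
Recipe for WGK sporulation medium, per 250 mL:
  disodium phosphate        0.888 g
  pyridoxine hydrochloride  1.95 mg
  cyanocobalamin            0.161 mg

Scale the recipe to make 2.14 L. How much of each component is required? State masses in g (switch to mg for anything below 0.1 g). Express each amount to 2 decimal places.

disodium phosphate 7.60 g; pyridoxine hydrochloride 16.69 mg; cyanocobalamin 1.38 mg

Scale factor = 2140 mL / 250 mL = 8.56.
disodium phosphate: 0.888 g × (2140 mL / 250 mL) = 7.60 g
pyridoxine hydrochloride: 1.95 mg × (2140 mL / 250 mL) = 16.69 mg
cyanocobalamin: 0.161 mg × (2140 mL / 250 mL) = 1.38 mg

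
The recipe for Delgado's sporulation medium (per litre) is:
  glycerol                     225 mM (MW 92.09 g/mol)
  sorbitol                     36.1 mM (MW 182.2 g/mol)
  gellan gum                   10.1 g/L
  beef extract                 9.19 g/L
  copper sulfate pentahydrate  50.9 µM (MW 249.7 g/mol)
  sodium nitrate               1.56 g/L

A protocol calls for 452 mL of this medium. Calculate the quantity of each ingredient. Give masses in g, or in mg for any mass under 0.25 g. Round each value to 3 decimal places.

glycerol 9.366 g; sorbitol 2.973 g; gellan gum 4.565 g; beef extract 4.154 g; copper sulfate pentahydrate 5.745 mg; sodium nitrate 0.705 g

Scale factor relative to 1 L: 0.452.
glycerol: 225 mmol/L × 92.09 g/mol × 0.452 L ÷ 1000 = 9.366 g
sorbitol: 36.1 mmol/L × 182.2 g/mol × 0.452 L ÷ 1000 = 2.973 g
gellan gum: 10.1 g/L × 0.452 L = 4.565 g
beef extract: 9.19 g/L × 0.452 L = 4.154 g
copper sulfate pentahydrate: 50.9 µmol/L × 249.7 g/mol × 0.452 L ÷ 1000 = 5.745 mg
sodium nitrate: 1.56 g/L × 0.452 L = 0.705 g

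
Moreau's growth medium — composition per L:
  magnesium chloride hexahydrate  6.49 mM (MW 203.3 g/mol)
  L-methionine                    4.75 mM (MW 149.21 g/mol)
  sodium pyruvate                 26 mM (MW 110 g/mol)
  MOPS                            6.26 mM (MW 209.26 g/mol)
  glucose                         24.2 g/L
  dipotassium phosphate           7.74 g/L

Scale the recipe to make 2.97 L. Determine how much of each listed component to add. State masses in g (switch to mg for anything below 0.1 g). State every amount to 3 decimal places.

magnesium chloride hexahydrate 3.919 g; L-methionine 2.105 g; sodium pyruvate 8.494 g; MOPS 3.891 g; glucose 71.874 g; dipotassium phosphate 22.988 g

Working volume: 2.97 L.
magnesium chloride hexahydrate: 6.49 mmol/L × 203.3 g/mol × 2.97 L ÷ 1000 = 3.919 g
L-methionine: 4.75 mmol/L × 149.21 g/mol × 2.97 L ÷ 1000 = 2.105 g
sodium pyruvate: 26 mmol/L × 110 g/mol × 2.97 L ÷ 1000 = 8.494 g
MOPS: 6.26 mmol/L × 209.26 g/mol × 2.97 L ÷ 1000 = 3.891 g
glucose: 24.2 g/L × 2.97 L = 71.874 g
dipotassium phosphate: 7.74 g/L × 2.97 L = 22.988 g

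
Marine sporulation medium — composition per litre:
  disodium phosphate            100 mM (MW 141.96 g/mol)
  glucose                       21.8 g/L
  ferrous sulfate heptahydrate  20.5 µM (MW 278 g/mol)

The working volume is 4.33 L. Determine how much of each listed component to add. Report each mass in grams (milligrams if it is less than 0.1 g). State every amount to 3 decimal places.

Scale factor relative to 1 L: 4.33.
disodium phosphate: 100 mmol/L × 141.96 g/mol × 4.33 L ÷ 1000 = 61.469 g
glucose: 21.8 g/L × 4.33 L = 94.394 g
ferrous sulfate heptahydrate: 20.5 µmol/L × 278 g/mol × 4.33 L ÷ 1000 = 24.677 mg

disodium phosphate 61.469 g; glucose 94.394 g; ferrous sulfate heptahydrate 24.677 mg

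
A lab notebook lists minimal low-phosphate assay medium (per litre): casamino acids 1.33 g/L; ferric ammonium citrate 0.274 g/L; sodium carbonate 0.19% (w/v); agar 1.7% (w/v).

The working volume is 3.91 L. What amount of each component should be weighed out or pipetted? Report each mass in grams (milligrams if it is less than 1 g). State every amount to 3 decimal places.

casamino acids 5.200 g; ferric ammonium citrate 1.071 g; sodium carbonate 7.429 g; agar 66.470 g

Working volume: 3.91 L.
casamino acids: 1.33 g/L × 3.91 L = 5.200 g
ferric ammonium citrate: 0.274 g/L × 3.91 L = 1.071 g
sodium carbonate: 0.19 g per 100 mL × 3910 mL ÷ 100 = 7.429 g
agar: 1.7 g per 100 mL × 3910 mL ÷ 100 = 66.470 g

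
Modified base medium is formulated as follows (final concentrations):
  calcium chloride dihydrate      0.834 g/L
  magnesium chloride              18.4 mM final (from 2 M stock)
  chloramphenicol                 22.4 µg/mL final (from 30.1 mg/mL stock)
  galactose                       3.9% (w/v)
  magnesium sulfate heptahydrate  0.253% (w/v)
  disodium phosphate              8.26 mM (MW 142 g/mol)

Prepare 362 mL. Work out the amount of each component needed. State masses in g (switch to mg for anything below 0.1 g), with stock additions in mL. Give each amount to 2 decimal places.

Target volume = 362 mL = 0.362 L.
calcium chloride dihydrate: 0.834 g/L × 0.362 L = 0.30 g
magnesium chloride: V = C2·V2/C1 = 18.4 mM × 362 mL ÷ 2000 mM = 3.33 mL
chloramphenicol: dilute stock: 22.4 µg/mL × 362 mL ÷ 30100 µg/mL = 0.27 mL
galactose: 3.9 g per 100 mL × 362 mL ÷ 100 = 14.12 g
magnesium sulfate heptahydrate: 0.253% w/v = 2.53 g/L → 2.53 × 0.362 L = 0.92 g
disodium phosphate: 8.26 mmol/L × 142 g/mol × 0.362 L ÷ 1000 = 0.42 g

calcium chloride dihydrate 0.30 g; magnesium chloride 3.33 mL; chloramphenicol 0.27 mL; galactose 14.12 g; magnesium sulfate heptahydrate 0.92 g; disodium phosphate 0.42 g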